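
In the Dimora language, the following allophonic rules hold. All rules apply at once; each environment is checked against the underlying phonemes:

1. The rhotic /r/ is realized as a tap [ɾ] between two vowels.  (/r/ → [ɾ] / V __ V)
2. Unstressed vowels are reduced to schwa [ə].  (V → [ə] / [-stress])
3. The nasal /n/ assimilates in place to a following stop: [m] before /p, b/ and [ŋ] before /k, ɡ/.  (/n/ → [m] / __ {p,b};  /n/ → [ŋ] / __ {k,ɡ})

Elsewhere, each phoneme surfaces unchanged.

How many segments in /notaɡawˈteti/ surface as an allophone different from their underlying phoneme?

4

Segments that undergo a rule: /o/ → [ə] (rule 2); /a/ → [ə] (rule 2); /a/ → [ə] (rule 2); /i/ → [ə] (rule 2).
All other segments surface unchanged.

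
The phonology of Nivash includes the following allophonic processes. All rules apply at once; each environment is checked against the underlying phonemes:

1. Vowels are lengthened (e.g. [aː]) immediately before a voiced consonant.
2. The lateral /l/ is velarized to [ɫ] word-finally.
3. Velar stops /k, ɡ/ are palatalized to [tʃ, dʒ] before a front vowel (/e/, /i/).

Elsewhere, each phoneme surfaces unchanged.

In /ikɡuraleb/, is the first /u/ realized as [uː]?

Rule 1 applies to /u/ (between /ɡ/ and /r/: before a voiced consonant) → [uː].
The actual realization is [uː], which matches [uː].

Yes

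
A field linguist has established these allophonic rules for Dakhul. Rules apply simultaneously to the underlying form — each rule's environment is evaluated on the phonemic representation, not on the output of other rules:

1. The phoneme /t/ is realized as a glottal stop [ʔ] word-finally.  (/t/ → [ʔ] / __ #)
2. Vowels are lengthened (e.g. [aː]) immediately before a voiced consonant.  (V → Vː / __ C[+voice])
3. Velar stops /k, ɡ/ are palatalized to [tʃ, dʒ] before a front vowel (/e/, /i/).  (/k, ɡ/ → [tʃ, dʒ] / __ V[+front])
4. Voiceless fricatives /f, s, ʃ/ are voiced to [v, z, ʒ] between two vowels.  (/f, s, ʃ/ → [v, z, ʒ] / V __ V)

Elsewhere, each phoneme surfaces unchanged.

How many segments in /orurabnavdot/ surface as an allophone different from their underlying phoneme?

Segments that undergo a rule: /o/ → [oː] (rule 2); /u/ → [uː] (rule 2); /a/ → [aː] (rule 2); /a/ → [aː] (rule 2); /t/ → [ʔ] (rule 1).
All other segments surface unchanged.

5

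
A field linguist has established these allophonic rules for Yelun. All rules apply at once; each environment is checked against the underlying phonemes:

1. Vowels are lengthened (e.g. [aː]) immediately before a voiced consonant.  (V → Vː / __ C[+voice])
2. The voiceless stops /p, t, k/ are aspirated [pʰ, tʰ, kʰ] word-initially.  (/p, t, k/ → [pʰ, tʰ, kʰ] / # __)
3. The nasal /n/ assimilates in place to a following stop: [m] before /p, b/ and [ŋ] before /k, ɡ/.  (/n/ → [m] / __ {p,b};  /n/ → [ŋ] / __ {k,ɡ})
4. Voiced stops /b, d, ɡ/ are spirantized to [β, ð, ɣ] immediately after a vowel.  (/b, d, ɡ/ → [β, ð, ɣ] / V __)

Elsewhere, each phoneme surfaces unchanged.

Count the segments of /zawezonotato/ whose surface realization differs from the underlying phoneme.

3

Segments that undergo a rule: /a/ → [aː] (rule 1); /e/ → [eː] (rule 1); /o/ → [oː] (rule 1).
All other segments surface unchanged.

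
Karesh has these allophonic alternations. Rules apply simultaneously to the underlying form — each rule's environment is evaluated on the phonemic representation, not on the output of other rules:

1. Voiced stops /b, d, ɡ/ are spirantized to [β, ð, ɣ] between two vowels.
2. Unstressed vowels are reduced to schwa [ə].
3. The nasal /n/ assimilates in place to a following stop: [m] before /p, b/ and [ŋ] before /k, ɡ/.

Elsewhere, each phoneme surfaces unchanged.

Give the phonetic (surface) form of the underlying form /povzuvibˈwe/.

[pəvzəvəbˈwe]

/o/ meets the environment for rule 2 (in an unstressed syllable) → [ə].
/u/ (between /z/ and /v/) occurs in an unstressed syllable → [ə] by rule 2.
/i/ (between /v/ and /b/): in an unstressed syllable, so rule 2 applies → [ə].
/b/ (between /i/ and /w/) is in the target of rule 1 but the environment (between two vowels) is not met → [b].
/e/ (word-final) fails the environment for rule 2, so it stays [e].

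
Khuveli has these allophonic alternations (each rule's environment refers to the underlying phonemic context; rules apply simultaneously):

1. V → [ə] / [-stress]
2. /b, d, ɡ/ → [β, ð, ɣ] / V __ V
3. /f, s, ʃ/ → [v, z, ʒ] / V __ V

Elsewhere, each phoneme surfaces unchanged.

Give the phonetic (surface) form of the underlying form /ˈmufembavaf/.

[ˈmuvəmbəvəf]

/m/ — not in any rule's target class → [m].
/u/ (between /m/ and /f/) is in the target of rule 1 but the environment (in an unstressed syllable) is not met → [u].
/f/ (between /u/ and /e/): between two vowels, so rule 3 applies → [v].
/e/ — between /f/ and /m/, in an unstressed syllable — surfaces as [ə] (rule 1).
/m/ (between /e/ and /b/): no rule targets it → [m].
/b/ (between /m/ and /a/): rule 2 targets it, but not between two vowels → unchanged [b].
Rule 1 applies to /a/ (between /b/ and /v/: in an unstressed syllable) → [ə].
/v/ (between /a/ and /a/) is unaffected → [v].
Rule 1 applies to /a/ (between /v/ and /f/: in an unstressed syllable) → [ə].
/f/ (word-final) is in the target of rule 3 but the environment (between two vowels) is not met → [f].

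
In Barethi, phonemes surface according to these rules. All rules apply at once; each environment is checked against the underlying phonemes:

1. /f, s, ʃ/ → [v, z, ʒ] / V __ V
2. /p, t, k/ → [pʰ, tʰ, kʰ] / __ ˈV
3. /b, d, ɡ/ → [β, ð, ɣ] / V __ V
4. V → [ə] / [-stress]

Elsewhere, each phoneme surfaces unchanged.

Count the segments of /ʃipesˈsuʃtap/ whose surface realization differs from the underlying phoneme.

3

Segments that undergo a rule: /i/ → [ə] (rule 4); /e/ → [ə] (rule 4); /a/ → [ə] (rule 4).
All other segments surface unchanged.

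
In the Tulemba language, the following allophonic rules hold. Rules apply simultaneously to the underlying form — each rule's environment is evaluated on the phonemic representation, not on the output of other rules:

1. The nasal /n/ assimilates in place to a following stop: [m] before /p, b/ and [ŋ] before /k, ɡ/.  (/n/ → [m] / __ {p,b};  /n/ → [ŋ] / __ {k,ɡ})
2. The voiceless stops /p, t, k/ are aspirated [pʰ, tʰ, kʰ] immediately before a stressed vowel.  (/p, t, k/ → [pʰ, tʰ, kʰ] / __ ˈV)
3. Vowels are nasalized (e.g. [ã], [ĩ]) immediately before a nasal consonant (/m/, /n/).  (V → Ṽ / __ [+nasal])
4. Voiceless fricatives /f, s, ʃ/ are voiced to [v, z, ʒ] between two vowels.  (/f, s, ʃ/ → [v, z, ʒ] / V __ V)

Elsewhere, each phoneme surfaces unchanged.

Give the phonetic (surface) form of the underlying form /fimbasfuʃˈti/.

[fĩmbasfuʃˈtʰi]

/f/ (word-initial) fails the environment for rule 4, so it stays [f].
/i/ meets the environment for rule 3 (before a nasal consonant) → [ĩ].
/a/ — between /b/ and /s/; rule 3 does not apply here → [a].
/s/ (between /a/ and /f/) is in the target of rule 4 but the environment (between two vowels) is not met → [s].
/f/ (between /s/ and /u/): rule 4 targets it, but not between two vowels → unchanged [f].
/u/ (between /f/ and /ʃ/) fails the environment for rule 3, so it stays [u].
/ʃ/ — between /u/ and /t/; rule 4 does not apply here → [ʃ].
/t/ (between /ʃ/ and /i/): immediately before a stressed vowel, so rule 2 applies → [tʰ].
/i/ — word-final; rule 3 does not apply here → [i].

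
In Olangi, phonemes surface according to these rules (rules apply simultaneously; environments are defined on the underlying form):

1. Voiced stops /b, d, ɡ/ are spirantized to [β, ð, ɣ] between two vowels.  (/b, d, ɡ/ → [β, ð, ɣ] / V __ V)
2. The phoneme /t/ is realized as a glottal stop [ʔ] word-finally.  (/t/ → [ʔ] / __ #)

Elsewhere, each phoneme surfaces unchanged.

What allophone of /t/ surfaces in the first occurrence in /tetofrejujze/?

[t]

/t/ (word-initial) is in the target of rule 2 but the environment (word-finally) is not met → [t].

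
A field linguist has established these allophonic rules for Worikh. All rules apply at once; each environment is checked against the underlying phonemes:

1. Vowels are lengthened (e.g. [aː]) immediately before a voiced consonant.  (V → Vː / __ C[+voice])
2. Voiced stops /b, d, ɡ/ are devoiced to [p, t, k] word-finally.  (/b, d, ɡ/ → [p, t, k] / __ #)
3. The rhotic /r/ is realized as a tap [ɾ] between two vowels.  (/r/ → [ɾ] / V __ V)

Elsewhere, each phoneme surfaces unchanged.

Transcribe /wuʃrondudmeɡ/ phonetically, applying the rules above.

/w/ — not in any rule's target class → [w].
/u/ (between /w/ and /ʃ/): rule 1 targets it, but not before a voiced consonant → unchanged [u].
/ʃ/ (between /u/ and /r/) is unaffected → [ʃ].
/r/ (between /ʃ/ and /o/) fails the environment for rule 3, so it stays [r].
/o/ — between /r/ and /n/, before a voiced consonant — surfaces as [oː] (rule 1).
/n/ (between /o/ and /d/): no rule targets it → [n].
/d/ — between /n/ and /u/; rule 2 does not apply here → [d].
Rule 1 applies to /u/ (between /d/ and /d/: before a voiced consonant) → [uː].
/d/ — between /u/ and /m/; rule 2 does not apply here → [d].
/m/ stays [m].
/e/ — between /m/ and /ɡ/, before a voiced consonant — surfaces as [eː] (rule 1).
/ɡ/ (word-final): word-finally, so rule 2 applies → [k].

[wuʃroːnduːdmeːk]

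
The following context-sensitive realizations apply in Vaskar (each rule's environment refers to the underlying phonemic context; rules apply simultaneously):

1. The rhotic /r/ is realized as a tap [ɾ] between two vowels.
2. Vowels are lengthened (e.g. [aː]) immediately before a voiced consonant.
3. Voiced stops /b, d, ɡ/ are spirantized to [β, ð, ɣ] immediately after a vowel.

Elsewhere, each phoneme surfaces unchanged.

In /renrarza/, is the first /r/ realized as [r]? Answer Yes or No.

Yes

/r/ (word-initial) fails the environment for rule 1, so it stays [r].
The actual realization is [r], which matches [r].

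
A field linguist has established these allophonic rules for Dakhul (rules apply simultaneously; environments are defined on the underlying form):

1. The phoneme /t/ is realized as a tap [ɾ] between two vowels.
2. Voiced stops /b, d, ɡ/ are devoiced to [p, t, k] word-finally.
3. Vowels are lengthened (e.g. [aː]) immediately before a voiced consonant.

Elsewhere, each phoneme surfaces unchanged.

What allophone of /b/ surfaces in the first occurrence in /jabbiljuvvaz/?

/b/ — between /a/ and /b/; rule 2 does not apply here → [b].

[b]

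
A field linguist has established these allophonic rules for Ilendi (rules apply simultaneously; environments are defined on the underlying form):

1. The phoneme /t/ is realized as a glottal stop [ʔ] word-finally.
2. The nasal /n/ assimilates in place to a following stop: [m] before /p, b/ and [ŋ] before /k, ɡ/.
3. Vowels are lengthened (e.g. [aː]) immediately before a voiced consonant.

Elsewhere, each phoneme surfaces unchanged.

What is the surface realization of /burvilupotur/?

[buːrviːlupotuːr]

/b/ — not in any rule's target class → [b].
/u/ — between /b/ and /r/, before a voiced consonant — surfaces as [uː] (rule 3).
/r/ — not in any rule's target class → [r].
/v/ (between /r/ and /i/) is unaffected → [v].
/i/ meets the environment for rule 3 (before a voiced consonant) → [iː].
/l/ — not in any rule's target class → [l].
/u/ (between /l/ and /p/) fails the environment for rule 3, so it stays [u].
/p/ stays [p].
/o/ (between /p/ and /t/): rule 3 targets it, but not before a voiced consonant → unchanged [o].
/t/ (between /o/ and /u/) is in the target of rule 1 but the environment (word-finally) is not met → [t].
/u/ meets the environment for rule 3 (before a voiced consonant) → [uː].
/r/ (word-final): no rule targets it → [r].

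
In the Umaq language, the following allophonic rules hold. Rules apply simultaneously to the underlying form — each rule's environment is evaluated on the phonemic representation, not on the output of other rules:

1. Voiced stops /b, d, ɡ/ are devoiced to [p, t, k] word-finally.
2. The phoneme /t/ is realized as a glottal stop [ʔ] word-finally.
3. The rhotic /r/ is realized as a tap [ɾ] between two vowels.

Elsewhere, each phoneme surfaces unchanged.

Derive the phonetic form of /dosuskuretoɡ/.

[dosuskuɾetok]

/d/ (word-initial) fails the environment for rule 1, so it stays [d].
/r/ (between /u/ and /e/): between two vowels, so rule 3 applies → [ɾ].
/t/ (between /e/ and /o/) fails the environment for rule 2, so it stays [t].
/ɡ/ meets the environment for rule 1 (word-finally) → [k].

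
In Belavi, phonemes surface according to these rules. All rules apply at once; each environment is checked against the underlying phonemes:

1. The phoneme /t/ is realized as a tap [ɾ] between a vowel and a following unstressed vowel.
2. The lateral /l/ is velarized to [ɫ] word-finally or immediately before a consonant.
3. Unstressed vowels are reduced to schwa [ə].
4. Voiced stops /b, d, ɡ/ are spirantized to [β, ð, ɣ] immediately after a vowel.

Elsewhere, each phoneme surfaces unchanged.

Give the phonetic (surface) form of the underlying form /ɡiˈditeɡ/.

/ɡ/ — word-initial; rule 4 does not apply here → [ɡ].
Rule 3 applies to /i/ (between /ɡ/ and /d/: in an unstressed syllable) → [ə].
Rule 4 applies to /d/ (between /i/ and /i/: immediately after a vowel) → [ð].
/i/ — between /d/ and /t/; rule 3 does not apply here → [i].
Rule 1 applies to /t/ (between /i/ and /e/: between a vowel and a following unstressed vowel) → [ɾ].
/e/ (between /t/ and /ɡ/) occurs in an unstressed syllable → [ə] by rule 3.
/ɡ/ meets the environment for rule 4 (immediately after a vowel) → [ɣ].

[ɡəˈðiɾəɣ]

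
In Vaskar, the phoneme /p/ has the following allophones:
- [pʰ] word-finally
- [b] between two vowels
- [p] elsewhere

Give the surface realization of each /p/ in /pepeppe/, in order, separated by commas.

[p], [b], [p], [p]

Occurrence 1 (position 1): no conditioning environment matches → elsewhere allophone [p].
Occurrence 2 (position 3): between two vowels → [b].
Occurrence 3 (position 5): no conditioning environment matches → elsewhere allophone [p].
Occurrence 4 (position 6): no conditioning environment matches → elsewhere allophone [p].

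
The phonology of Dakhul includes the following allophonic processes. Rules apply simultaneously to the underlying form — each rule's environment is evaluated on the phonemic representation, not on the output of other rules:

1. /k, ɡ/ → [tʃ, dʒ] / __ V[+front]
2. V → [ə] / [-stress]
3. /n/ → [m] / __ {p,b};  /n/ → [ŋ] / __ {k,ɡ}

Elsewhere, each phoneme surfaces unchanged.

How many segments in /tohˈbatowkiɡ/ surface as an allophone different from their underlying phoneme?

4

Segments that undergo a rule: /o/ → [ə] (rule 2); /o/ → [ə] (rule 2); /k/ → [tʃ] (rule 1); /i/ → [ə] (rule 2).
All other segments surface unchanged.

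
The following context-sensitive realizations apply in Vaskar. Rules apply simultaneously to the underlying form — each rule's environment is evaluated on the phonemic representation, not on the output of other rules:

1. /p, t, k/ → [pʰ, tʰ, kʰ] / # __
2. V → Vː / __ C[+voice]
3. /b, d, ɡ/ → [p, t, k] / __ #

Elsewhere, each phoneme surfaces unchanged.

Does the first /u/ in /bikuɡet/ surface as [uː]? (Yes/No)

Yes

/u/ (between /k/ and /ɡ/): before a voiced consonant, so rule 2 applies → [uː].
The actual realization is [uː], which matches [uː].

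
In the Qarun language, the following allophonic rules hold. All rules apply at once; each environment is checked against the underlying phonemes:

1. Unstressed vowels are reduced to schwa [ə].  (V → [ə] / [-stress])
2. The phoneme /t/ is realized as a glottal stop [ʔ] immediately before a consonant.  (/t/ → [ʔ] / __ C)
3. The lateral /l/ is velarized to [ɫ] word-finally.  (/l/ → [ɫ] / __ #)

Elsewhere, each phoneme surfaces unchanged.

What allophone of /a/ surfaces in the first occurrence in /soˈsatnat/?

/a/ (between /s/ and /t/): rule 1 targets it, but not in an unstressed syllable → unchanged [a].

[a]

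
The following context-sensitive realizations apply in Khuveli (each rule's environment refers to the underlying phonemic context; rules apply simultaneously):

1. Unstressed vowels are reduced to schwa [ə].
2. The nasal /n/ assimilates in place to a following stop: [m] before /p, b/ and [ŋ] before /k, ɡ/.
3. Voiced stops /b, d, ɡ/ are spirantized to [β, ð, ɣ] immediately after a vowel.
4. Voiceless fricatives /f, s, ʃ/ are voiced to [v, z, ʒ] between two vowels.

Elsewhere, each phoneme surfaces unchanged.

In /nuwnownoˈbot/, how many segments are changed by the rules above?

4

Segments that undergo a rule: /u/ → [ə] (rule 1); /o/ → [ə] (rule 1); /o/ → [ə] (rule 1); /b/ → [β] (rule 3).
All other segments surface unchanged.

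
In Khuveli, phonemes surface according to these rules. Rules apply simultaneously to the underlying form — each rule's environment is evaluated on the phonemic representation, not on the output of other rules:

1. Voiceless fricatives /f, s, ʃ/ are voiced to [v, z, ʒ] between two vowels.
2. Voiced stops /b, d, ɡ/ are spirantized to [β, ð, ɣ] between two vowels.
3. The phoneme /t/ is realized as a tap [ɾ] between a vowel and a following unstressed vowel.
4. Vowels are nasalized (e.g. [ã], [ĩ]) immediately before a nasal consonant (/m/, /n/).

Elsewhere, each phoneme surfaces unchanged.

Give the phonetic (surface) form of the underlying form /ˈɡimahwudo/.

/ɡ/ (word-initial) is in the target of rule 2 but the environment (between two vowels) is not met → [ɡ].
/i/ (between /ɡ/ and /m/) occurs before a nasal consonant → [ĩ] by rule 4.
/a/ (between /m/ and /h/): rule 4 targets it, but not before a nasal consonant → unchanged [a].
/u/ — between /w/ and /d/; rule 4 does not apply here → [u].
/d/ (between /u/ and /o/) occurs between two vowels → [ð] by rule 2.
/o/ — word-final; rule 4 does not apply here → [o].

[ˈɡĩmahwuðo]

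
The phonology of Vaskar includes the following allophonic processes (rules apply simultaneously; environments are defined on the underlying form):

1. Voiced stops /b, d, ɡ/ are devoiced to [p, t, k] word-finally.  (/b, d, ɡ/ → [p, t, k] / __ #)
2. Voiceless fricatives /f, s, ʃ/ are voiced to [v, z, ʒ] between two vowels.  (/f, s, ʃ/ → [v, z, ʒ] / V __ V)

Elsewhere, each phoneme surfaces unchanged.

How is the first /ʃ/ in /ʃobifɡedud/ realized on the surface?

/ʃ/ (word-initial) fails the environment for rule 2, so it stays [ʃ].

[ʃ]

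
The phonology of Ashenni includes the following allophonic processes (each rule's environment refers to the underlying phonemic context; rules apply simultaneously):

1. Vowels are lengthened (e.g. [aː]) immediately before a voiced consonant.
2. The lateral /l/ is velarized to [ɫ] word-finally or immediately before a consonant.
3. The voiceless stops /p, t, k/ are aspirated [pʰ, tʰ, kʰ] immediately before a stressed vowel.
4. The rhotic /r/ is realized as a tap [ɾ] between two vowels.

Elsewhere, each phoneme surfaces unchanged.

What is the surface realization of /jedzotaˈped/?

[jeːdzotaˈpʰeːd]

/j/ stays [j].
/e/ (between /j/ and /d/) occurs before a voiced consonant → [eː] by rule 1.
/d/ (between /e/ and /z/) is unaffected → [d].
/z/ stays [z].
/o/ — between /z/ and /t/; rule 1 does not apply here → [o].
/t/ (between /o/ and /a/) fails the environment for rule 3, so it stays [t].
/a/ (between /t/ and /p/) is in the target of rule 1 but the environment (before a voiced consonant) is not met → [a].
/p/ — between /a/ and /e/, immediately before a stressed vowel — surfaces as [pʰ] (rule 3).
Rule 1 applies to /e/ (between /p/ and /d/: before a voiced consonant) → [eː].
/d/ stays [d].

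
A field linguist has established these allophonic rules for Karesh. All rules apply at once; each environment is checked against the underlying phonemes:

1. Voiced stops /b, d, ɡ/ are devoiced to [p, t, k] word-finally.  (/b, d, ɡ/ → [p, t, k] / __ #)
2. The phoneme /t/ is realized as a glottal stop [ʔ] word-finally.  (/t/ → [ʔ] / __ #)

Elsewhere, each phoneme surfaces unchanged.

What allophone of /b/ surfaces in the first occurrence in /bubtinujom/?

/b/ — word-initial; rule 1 does not apply here → [b].

[b]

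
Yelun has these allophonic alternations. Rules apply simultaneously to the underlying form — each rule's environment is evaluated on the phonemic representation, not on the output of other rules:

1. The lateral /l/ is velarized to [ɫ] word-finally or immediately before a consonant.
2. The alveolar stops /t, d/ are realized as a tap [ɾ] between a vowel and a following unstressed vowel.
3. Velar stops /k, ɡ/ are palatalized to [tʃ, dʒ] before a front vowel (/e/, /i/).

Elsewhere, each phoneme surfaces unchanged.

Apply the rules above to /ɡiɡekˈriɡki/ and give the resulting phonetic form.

[dʒidʒekˈriɡtʃi]

/ɡ/ (word-initial): before a front vowel, so rule 3 applies → [dʒ].
/i/ — not in any rule's target class → [i].
/ɡ/ (between /i/ and /e/): before a front vowel, so rule 3 applies → [dʒ].
/e/ — not in any rule's target class → [e].
/k/ (between /e/ and /r/) fails the environment for rule 3, so it stays [k].
/r/ (between /k/ and /i/) is unaffected → [r].
/i/ — not in any rule's target class → [i].
/ɡ/ — between /i/ and /k/; rule 3 does not apply here → [ɡ].
Rule 3 applies to /k/ (between /ɡ/ and /i/: before a front vowel) → [tʃ].
/i/ — not in any rule's target class → [i].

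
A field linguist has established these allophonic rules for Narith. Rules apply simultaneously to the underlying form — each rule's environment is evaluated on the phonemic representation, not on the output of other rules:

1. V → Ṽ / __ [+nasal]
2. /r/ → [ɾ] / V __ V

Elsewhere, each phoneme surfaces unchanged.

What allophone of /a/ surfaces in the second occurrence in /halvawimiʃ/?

[a]

/a/ (between /v/ and /w/): rule 1 targets it, but not before a nasal consonant → unchanged [a].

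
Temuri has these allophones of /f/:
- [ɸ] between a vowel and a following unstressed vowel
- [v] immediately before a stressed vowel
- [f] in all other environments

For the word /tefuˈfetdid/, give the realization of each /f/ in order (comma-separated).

[ɸ], [v]

Occurrence 1 (position 3): between a vowel and a following unstressed vowel → [ɸ].
Occurrence 2 (position 5): immediately before a stressed vowel → [v].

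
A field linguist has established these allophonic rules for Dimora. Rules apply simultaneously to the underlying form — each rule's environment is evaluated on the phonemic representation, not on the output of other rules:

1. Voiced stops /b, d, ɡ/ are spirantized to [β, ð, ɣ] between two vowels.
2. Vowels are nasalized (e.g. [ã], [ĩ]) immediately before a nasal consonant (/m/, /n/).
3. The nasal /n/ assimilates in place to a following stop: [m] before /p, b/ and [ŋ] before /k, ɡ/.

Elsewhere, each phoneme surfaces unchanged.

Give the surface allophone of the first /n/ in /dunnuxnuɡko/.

[n]

/n/ (between /u/ and /n/): rule 3 targets it, but not before a labial or velar stop → unchanged [n].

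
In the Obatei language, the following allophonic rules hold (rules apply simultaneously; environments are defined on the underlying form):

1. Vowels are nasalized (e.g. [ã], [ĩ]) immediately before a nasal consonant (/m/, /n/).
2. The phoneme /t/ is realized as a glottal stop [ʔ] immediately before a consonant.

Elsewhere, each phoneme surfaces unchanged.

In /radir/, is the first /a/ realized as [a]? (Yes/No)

/a/ (between /r/ and /d/) fails the environment for rule 1, so it stays [a].
The actual realization is [a], which matches [a].

Yes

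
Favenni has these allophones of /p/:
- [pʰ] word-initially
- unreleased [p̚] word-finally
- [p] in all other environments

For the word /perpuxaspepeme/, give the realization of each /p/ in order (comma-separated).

Occurrence 1 (position 1): word-initially → [pʰ].
Occurrence 2 (position 4): no conditioning environment matches → elsewhere allophone [p].
Occurrence 3 (position 9): no conditioning environment matches → elsewhere allophone [p].
Occurrence 4 (position 11): no conditioning environment matches → elsewhere allophone [p].

[pʰ], [p], [p], [p]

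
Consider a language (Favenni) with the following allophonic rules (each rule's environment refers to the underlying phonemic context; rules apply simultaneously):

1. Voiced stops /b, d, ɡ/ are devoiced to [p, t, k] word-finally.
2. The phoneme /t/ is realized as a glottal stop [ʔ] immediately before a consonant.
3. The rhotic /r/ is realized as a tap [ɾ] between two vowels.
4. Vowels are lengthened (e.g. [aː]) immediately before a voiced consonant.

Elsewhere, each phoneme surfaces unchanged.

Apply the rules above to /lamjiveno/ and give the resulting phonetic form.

[laːmjiːveːno]

/a/ meets the environment for rule 4 (before a voiced consonant) → [aː].
Rule 4 applies to /i/ (between /j/ and /v/: before a voiced consonant) → [iː].
/e/ (between /v/ and /n/): before a voiced consonant, so rule 4 applies → [eː].
/o/ (word-final) fails the environment for rule 4, so it stays [o].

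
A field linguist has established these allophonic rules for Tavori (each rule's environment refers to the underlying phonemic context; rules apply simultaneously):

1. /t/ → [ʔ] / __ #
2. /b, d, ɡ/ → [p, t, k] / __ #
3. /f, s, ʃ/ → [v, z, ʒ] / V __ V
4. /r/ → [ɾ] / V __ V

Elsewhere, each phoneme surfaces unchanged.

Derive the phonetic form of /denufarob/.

/d/ (word-initial) is in the target of rule 2 but the environment (word-finally) is not met → [d].
/f/ (between /u/ and /a/) occurs between two vowels → [v] by rule 3.
/r/ (between /a/ and /o/): between two vowels, so rule 4 applies → [ɾ].
/b/ (word-final) occurs word-finally → [p] by rule 2.

[denuvaɾop]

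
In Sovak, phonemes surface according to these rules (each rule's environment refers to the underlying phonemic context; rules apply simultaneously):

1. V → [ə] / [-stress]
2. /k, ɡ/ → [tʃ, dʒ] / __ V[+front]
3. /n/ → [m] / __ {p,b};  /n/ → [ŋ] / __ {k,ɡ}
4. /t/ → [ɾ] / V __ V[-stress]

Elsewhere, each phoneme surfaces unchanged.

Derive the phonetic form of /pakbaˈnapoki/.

[pəkbəˈnapətʃə]

/a/ meets the environment for rule 1 (in an unstressed syllable) → [ə].
/k/ (between /a/ and /b/) is in the target of rule 2 but the environment (before a front vowel) is not met → [k].
Rule 1 applies to /a/ (between /b/ and /n/: in an unstressed syllable) → [ə].
/n/ — between /a/ and /a/; rule 3 does not apply here → [n].
/a/ (between /n/ and /p/) fails the environment for rule 1, so it stays [a].
/o/ — between /p/ and /k/, in an unstressed syllable — surfaces as [ə] (rule 1).
/k/ — between /o/ and /i/, before a front vowel — surfaces as [tʃ] (rule 2).
/i/ (word-final): in an unstressed syllable, so rule 1 applies → [ə].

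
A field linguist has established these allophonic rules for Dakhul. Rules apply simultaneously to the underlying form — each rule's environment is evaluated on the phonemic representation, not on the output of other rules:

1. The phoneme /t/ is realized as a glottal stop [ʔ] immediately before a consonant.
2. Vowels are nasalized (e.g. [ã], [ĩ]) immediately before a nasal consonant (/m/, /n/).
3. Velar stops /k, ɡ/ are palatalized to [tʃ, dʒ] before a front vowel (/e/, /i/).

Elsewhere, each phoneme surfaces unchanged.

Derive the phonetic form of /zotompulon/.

[zotõmpulõn]

/z/ — not in any rule's target class → [z].
/o/ (between /z/ and /t/): rule 2 targets it, but not before a nasal consonant → unchanged [o].
/t/ (between /o/ and /o/): rule 1 targets it, but not immediately before a consonant → unchanged [t].
/o/ (between /t/ and /m/): before a nasal consonant, so rule 2 applies → [õ].
/m/ stays [m].
/p/ (between /m/ and /u/) is unaffected → [p].
/u/ — between /p/ and /l/; rule 2 does not apply here → [u].
/l/ (between /u/ and /o/): no rule targets it → [l].
/o/ meets the environment for rule 2 (before a nasal consonant) → [õ].
/n/ — not in any rule's target class → [n].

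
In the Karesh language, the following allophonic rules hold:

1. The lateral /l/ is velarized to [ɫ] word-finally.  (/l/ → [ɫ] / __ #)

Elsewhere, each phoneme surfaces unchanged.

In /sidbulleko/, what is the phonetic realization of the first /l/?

/l/ — between /u/ and /l/; rule 1 does not apply here → [l].

[l]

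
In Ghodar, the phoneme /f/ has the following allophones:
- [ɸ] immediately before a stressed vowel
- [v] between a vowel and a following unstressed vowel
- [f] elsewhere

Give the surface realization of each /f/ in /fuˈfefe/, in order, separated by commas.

Occurrence 1 (position 1): no conditioning environment matches → elsewhere allophone [f].
Occurrence 2 (position 3): immediately before a stressed vowel → [ɸ].
Occurrence 3 (position 5): between a vowel and a following unstressed vowel → [v].

[f], [ɸ], [v]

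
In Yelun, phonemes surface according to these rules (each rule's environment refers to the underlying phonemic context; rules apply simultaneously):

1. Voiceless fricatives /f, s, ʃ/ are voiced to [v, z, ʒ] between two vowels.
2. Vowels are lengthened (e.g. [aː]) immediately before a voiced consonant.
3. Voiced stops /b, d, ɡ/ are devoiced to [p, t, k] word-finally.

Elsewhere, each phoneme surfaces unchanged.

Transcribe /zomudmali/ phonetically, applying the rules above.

/z/ stays [z].
Rule 2 applies to /o/ (between /z/ and /m/: before a voiced consonant) → [oː].
/m/ — not in any rule's target class → [m].
/u/ meets the environment for rule 2 (before a voiced consonant) → [uː].
/d/ (between /u/ and /m/) fails the environment for rule 3, so it stays [d].
/m/ (between /d/ and /a/) is unaffected → [m].
/a/ — between /m/ and /l/, before a voiced consonant — surfaces as [aː] (rule 2).
/l/ stays [l].
/i/ (word-final) fails the environment for rule 2, so it stays [i].

[zoːmuːdmaːli]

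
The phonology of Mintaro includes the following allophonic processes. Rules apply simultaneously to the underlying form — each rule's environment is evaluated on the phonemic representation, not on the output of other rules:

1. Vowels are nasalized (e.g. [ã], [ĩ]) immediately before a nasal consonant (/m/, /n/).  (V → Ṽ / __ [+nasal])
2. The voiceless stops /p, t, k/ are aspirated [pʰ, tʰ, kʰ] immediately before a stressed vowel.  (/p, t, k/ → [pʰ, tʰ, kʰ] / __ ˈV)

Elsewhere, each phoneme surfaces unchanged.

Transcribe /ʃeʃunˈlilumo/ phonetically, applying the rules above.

[ʃeʃũnˈlilũmo]

/e/ (between /ʃ/ and /ʃ/) is in the target of rule 1 but the environment (before a nasal consonant) is not met → [e].
/u/ meets the environment for rule 1 (before a nasal consonant) → [ũ].
/i/ (between /l/ and /l/): rule 1 targets it, but not before a nasal consonant → unchanged [i].
/u/ meets the environment for rule 1 (before a nasal consonant) → [ũ].
/o/ — word-final; rule 1 does not apply here → [o].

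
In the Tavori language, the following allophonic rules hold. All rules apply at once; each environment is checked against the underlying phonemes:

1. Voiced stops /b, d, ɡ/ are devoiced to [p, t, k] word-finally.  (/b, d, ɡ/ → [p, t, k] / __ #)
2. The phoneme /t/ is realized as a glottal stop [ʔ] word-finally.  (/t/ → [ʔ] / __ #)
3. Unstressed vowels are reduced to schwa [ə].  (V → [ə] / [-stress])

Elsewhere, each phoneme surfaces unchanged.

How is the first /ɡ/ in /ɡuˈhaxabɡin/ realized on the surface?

/ɡ/ (word-initial) is in the target of rule 1 but the environment (word-finally) is not met → [ɡ].

[ɡ]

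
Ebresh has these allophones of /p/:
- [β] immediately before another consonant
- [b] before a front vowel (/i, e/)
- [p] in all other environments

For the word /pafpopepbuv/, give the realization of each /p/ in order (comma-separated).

[p], [p], [b], [β]

Occurrence 1 (position 1): no conditioning environment matches → elsewhere allophone [p].
Occurrence 2 (position 4): no conditioning environment matches → elsewhere allophone [p].
Occurrence 3 (position 6): before a front vowel (/i, e/) → [b].
Occurrence 4 (position 8): immediately before another consonant → [β].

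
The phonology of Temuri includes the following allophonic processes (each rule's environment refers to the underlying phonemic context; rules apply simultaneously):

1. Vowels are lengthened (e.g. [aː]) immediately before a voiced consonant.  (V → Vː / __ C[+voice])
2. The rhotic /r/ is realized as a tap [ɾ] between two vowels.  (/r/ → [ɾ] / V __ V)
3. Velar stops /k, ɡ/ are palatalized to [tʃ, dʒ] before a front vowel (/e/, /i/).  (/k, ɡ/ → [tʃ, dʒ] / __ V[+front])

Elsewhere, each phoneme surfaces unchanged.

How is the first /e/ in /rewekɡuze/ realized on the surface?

/e/ (between /r/ and /w/) occurs before a voiced consonant → [eː] by rule 1.

[eː]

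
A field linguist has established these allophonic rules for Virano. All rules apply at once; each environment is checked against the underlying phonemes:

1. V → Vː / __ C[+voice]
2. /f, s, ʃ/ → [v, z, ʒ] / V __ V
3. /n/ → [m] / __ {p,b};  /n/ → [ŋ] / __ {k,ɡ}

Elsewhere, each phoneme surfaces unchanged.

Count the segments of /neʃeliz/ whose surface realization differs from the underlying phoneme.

3

Segments that undergo a rule: /ʃ/ → [ʒ] (rule 2); /e/ → [eː] (rule 1); /i/ → [iː] (rule 1).
All other segments surface unchanged.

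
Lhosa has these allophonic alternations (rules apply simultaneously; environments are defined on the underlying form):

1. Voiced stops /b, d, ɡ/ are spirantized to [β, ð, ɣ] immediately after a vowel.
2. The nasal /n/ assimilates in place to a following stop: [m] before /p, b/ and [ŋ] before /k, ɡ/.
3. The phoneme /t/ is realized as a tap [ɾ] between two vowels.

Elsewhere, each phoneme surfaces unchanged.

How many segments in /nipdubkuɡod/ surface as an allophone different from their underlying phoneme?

3

Segments that undergo a rule: /b/ → [β] (rule 1); /ɡ/ → [ɣ] (rule 1); /d/ → [ð] (rule 1).
All other segments surface unchanged.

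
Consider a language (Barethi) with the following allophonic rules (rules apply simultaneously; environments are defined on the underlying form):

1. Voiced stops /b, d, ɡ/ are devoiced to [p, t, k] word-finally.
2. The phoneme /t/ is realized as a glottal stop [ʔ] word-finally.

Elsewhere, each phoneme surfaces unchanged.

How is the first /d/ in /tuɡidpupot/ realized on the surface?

/d/ (between /i/ and /p/) is in the target of rule 1 but the environment (word-finally) is not met → [d].

[d]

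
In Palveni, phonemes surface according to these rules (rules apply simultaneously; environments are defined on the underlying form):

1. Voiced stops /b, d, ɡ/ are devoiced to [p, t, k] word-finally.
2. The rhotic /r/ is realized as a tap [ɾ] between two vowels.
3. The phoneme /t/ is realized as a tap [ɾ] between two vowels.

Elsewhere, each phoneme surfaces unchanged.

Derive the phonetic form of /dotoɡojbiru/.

[doɾoɡojbiɾu]

/d/ (word-initial): rule 1 targets it, but not word-finally → unchanged [d].
/o/ stays [o].
/t/ (between /o/ and /o/): between two vowels, so rule 3 applies → [ɾ].
/o/ (between /t/ and /ɡ/) is unaffected → [o].
/ɡ/ (between /o/ and /o/): rule 1 targets it, but not word-finally → unchanged [ɡ].
/o/ (between /ɡ/ and /j/): no rule targets it → [o].
/j/ (between /o/ and /b/): no rule targets it → [j].
/b/ (between /j/ and /i/): rule 1 targets it, but not word-finally → unchanged [b].
/i/ (between /b/ and /r/): no rule targets it → [i].
/r/ — between /i/ and /u/, between two vowels — surfaces as [ɾ] (rule 2).
/u/ — not in any rule's target class → [u].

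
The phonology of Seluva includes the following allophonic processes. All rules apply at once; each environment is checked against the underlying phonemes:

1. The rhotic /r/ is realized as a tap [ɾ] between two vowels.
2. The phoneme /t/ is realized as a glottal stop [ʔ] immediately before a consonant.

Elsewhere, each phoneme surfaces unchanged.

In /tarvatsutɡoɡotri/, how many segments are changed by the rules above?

Segments that undergo a rule: /t/ → [ʔ] (rule 2); /t/ → [ʔ] (rule 2); /t/ → [ʔ] (rule 2).
All other segments surface unchanged.

3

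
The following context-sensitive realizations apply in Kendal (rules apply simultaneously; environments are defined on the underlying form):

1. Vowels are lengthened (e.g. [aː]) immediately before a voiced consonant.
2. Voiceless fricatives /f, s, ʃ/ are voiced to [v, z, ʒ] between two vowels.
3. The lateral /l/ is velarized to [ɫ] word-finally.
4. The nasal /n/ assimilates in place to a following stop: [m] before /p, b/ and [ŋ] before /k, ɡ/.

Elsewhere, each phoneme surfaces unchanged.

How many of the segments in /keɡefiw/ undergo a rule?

Segments that undergo a rule: /e/ → [eː] (rule 1); /f/ → [v] (rule 2); /i/ → [iː] (rule 1).
All other segments surface unchanged.

3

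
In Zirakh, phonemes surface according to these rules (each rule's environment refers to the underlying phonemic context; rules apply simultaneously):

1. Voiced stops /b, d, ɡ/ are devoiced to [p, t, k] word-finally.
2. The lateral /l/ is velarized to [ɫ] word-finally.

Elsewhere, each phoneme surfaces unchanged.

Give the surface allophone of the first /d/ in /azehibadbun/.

/d/ (between /a/ and /b/) is in the target of rule 1 but the environment (word-finally) is not met → [d].

[d]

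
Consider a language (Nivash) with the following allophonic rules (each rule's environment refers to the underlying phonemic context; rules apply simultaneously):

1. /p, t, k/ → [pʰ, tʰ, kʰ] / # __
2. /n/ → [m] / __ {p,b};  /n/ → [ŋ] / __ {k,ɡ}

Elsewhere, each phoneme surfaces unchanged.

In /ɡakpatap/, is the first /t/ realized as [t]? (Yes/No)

Yes

/t/ — between /a/ and /a/; rule 1 does not apply here → [t].
The actual realization is [t], which matches [t].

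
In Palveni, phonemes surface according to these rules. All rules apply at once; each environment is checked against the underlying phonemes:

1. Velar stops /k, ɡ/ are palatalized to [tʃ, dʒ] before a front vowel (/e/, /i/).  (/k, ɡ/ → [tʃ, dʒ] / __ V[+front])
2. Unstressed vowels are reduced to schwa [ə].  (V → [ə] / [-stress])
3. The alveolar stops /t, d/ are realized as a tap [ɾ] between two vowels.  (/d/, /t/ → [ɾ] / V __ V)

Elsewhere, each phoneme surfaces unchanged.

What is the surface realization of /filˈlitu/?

/f/ — not in any rule's target class → [f].
Rule 2 applies to /i/ (between /f/ and /l/: in an unstressed syllable) → [ə].
/l/ stays [l].
/l/ (between /l/ and /i/): no rule targets it → [l].
/i/ — between /l/ and /t/; rule 2 does not apply here → [i].
/t/ — between /i/ and /u/, between two vowels — surfaces as [ɾ] (rule 3).
/u/ (word-final): in an unstressed syllable, so rule 2 applies → [ə].

[fəlˈliɾə]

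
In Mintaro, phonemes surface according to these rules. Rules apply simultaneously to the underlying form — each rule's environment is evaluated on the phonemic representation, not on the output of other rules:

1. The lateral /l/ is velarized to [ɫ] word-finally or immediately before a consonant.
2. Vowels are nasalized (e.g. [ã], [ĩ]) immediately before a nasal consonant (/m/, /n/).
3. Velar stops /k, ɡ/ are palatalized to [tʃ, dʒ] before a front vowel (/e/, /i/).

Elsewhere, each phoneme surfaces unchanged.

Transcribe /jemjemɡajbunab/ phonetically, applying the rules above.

/j/ — not in any rule's target class → [j].
/e/ (between /j/ and /m/) occurs before a nasal consonant → [ẽ] by rule 2.
/m/ stays [m].
/j/ stays [j].
/e/ — between /j/ and /m/, before a nasal consonant — surfaces as [ẽ] (rule 2).
/m/ (between /e/ and /ɡ/) is unaffected → [m].
/ɡ/ (between /m/ and /a/) is in the target of rule 3 but the environment (before a front vowel) is not met → [ɡ].
/a/ (between /ɡ/ and /j/) fails the environment for rule 2, so it stays [a].
/j/ stays [j].
/b/ (between /j/ and /u/) is unaffected → [b].
/u/ — between /b/ and /n/, before a nasal consonant — surfaces as [ũ] (rule 2).
/n/ — not in any rule's target class → [n].
/a/ — between /n/ and /b/; rule 2 does not apply here → [a].
/b/ — not in any rule's target class → [b].

[jẽmjẽmɡajbũnab]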